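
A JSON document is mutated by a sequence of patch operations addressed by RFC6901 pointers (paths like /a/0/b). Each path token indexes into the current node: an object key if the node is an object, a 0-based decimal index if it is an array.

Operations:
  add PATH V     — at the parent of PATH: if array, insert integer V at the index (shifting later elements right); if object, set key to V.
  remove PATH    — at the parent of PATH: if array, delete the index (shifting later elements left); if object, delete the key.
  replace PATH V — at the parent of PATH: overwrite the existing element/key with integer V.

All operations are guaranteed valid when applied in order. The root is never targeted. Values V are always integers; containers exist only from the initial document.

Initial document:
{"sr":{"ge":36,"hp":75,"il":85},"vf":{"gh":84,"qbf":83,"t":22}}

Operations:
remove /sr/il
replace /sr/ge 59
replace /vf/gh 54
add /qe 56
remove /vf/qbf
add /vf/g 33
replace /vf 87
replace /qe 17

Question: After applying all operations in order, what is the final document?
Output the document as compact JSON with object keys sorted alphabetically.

Answer: {"qe":17,"sr":{"ge":59,"hp":75},"vf":87}

Derivation:
After op 1 (remove /sr/il): {"sr":{"ge":36,"hp":75},"vf":{"gh":84,"qbf":83,"t":22}}
After op 2 (replace /sr/ge 59): {"sr":{"ge":59,"hp":75},"vf":{"gh":84,"qbf":83,"t":22}}
After op 3 (replace /vf/gh 54): {"sr":{"ge":59,"hp":75},"vf":{"gh":54,"qbf":83,"t":22}}
After op 4 (add /qe 56): {"qe":56,"sr":{"ge":59,"hp":75},"vf":{"gh":54,"qbf":83,"t":22}}
After op 5 (remove /vf/qbf): {"qe":56,"sr":{"ge":59,"hp":75},"vf":{"gh":54,"t":22}}
After op 6 (add /vf/g 33): {"qe":56,"sr":{"ge":59,"hp":75},"vf":{"g":33,"gh":54,"t":22}}
After op 7 (replace /vf 87): {"qe":56,"sr":{"ge":59,"hp":75},"vf":87}
After op 8 (replace /qe 17): {"qe":17,"sr":{"ge":59,"hp":75},"vf":87}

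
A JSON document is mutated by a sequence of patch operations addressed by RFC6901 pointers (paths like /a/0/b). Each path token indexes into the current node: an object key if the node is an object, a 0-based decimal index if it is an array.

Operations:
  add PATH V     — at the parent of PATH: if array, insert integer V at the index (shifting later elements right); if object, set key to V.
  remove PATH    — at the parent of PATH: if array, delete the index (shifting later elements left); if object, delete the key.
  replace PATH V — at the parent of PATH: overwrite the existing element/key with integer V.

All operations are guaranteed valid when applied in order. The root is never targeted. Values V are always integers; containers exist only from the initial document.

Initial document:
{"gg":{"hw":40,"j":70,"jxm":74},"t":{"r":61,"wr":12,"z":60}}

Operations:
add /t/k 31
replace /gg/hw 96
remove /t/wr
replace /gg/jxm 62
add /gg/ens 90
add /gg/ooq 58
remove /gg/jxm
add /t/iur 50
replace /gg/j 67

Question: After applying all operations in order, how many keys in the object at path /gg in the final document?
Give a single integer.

Answer: 4

Derivation:
After op 1 (add /t/k 31): {"gg":{"hw":40,"j":70,"jxm":74},"t":{"k":31,"r":61,"wr":12,"z":60}}
After op 2 (replace /gg/hw 96): {"gg":{"hw":96,"j":70,"jxm":74},"t":{"k":31,"r":61,"wr":12,"z":60}}
After op 3 (remove /t/wr): {"gg":{"hw":96,"j":70,"jxm":74},"t":{"k":31,"r":61,"z":60}}
After op 4 (replace /gg/jxm 62): {"gg":{"hw":96,"j":70,"jxm":62},"t":{"k":31,"r":61,"z":60}}
After op 5 (add /gg/ens 90): {"gg":{"ens":90,"hw":96,"j":70,"jxm":62},"t":{"k":31,"r":61,"z":60}}
After op 6 (add /gg/ooq 58): {"gg":{"ens":90,"hw":96,"j":70,"jxm":62,"ooq":58},"t":{"k":31,"r":61,"z":60}}
After op 7 (remove /gg/jxm): {"gg":{"ens":90,"hw":96,"j":70,"ooq":58},"t":{"k":31,"r":61,"z":60}}
After op 8 (add /t/iur 50): {"gg":{"ens":90,"hw":96,"j":70,"ooq":58},"t":{"iur":50,"k":31,"r":61,"z":60}}
After op 9 (replace /gg/j 67): {"gg":{"ens":90,"hw":96,"j":67,"ooq":58},"t":{"iur":50,"k":31,"r":61,"z":60}}
Size at path /gg: 4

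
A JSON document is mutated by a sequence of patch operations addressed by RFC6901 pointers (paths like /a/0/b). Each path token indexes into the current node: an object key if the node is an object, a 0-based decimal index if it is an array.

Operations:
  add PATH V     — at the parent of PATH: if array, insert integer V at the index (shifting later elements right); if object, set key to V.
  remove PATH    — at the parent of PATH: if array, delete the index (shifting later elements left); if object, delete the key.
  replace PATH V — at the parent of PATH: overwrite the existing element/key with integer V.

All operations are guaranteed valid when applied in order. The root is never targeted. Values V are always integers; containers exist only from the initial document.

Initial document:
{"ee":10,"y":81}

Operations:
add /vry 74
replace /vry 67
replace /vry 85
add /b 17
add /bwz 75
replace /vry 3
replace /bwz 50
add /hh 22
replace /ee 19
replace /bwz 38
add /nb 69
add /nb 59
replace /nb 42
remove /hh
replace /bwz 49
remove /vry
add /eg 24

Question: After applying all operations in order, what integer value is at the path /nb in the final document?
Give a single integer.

Answer: 42

Derivation:
After op 1 (add /vry 74): {"ee":10,"vry":74,"y":81}
After op 2 (replace /vry 67): {"ee":10,"vry":67,"y":81}
After op 3 (replace /vry 85): {"ee":10,"vry":85,"y":81}
After op 4 (add /b 17): {"b":17,"ee":10,"vry":85,"y":81}
After op 5 (add /bwz 75): {"b":17,"bwz":75,"ee":10,"vry":85,"y":81}
After op 6 (replace /vry 3): {"b":17,"bwz":75,"ee":10,"vry":3,"y":81}
After op 7 (replace /bwz 50): {"b":17,"bwz":50,"ee":10,"vry":3,"y":81}
After op 8 (add /hh 22): {"b":17,"bwz":50,"ee":10,"hh":22,"vry":3,"y":81}
After op 9 (replace /ee 19): {"b":17,"bwz":50,"ee":19,"hh":22,"vry":3,"y":81}
After op 10 (replace /bwz 38): {"b":17,"bwz":38,"ee":19,"hh":22,"vry":3,"y":81}
After op 11 (add /nb 69): {"b":17,"bwz":38,"ee":19,"hh":22,"nb":69,"vry":3,"y":81}
After op 12 (add /nb 59): {"b":17,"bwz":38,"ee":19,"hh":22,"nb":59,"vry":3,"y":81}
After op 13 (replace /nb 42): {"b":17,"bwz":38,"ee":19,"hh":22,"nb":42,"vry":3,"y":81}
After op 14 (remove /hh): {"b":17,"bwz":38,"ee":19,"nb":42,"vry":3,"y":81}
After op 15 (replace /bwz 49): {"b":17,"bwz":49,"ee":19,"nb":42,"vry":3,"y":81}
After op 16 (remove /vry): {"b":17,"bwz":49,"ee":19,"nb":42,"y":81}
After op 17 (add /eg 24): {"b":17,"bwz":49,"ee":19,"eg":24,"nb":42,"y":81}
Value at /nb: 42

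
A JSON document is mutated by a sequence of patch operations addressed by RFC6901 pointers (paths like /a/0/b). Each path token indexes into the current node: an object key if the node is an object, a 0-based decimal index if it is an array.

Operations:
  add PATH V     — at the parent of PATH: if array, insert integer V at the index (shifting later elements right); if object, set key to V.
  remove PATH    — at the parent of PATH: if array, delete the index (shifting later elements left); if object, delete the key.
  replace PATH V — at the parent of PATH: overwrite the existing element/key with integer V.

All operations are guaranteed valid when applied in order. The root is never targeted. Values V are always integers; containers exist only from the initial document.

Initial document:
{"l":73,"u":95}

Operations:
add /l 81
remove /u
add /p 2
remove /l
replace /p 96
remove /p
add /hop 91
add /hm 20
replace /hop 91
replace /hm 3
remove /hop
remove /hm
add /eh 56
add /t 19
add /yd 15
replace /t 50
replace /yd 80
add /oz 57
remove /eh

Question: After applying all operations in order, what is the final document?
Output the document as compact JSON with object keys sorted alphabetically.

After op 1 (add /l 81): {"l":81,"u":95}
After op 2 (remove /u): {"l":81}
After op 3 (add /p 2): {"l":81,"p":2}
After op 4 (remove /l): {"p":2}
After op 5 (replace /p 96): {"p":96}
After op 6 (remove /p): {}
After op 7 (add /hop 91): {"hop":91}
After op 8 (add /hm 20): {"hm":20,"hop":91}
After op 9 (replace /hop 91): {"hm":20,"hop":91}
After op 10 (replace /hm 3): {"hm":3,"hop":91}
After op 11 (remove /hop): {"hm":3}
After op 12 (remove /hm): {}
After op 13 (add /eh 56): {"eh":56}
After op 14 (add /t 19): {"eh":56,"t":19}
After op 15 (add /yd 15): {"eh":56,"t":19,"yd":15}
After op 16 (replace /t 50): {"eh":56,"t":50,"yd":15}
After op 17 (replace /yd 80): {"eh":56,"t":50,"yd":80}
After op 18 (add /oz 57): {"eh":56,"oz":57,"t":50,"yd":80}
After op 19 (remove /eh): {"oz":57,"t":50,"yd":80}

Answer: {"oz":57,"t":50,"yd":80}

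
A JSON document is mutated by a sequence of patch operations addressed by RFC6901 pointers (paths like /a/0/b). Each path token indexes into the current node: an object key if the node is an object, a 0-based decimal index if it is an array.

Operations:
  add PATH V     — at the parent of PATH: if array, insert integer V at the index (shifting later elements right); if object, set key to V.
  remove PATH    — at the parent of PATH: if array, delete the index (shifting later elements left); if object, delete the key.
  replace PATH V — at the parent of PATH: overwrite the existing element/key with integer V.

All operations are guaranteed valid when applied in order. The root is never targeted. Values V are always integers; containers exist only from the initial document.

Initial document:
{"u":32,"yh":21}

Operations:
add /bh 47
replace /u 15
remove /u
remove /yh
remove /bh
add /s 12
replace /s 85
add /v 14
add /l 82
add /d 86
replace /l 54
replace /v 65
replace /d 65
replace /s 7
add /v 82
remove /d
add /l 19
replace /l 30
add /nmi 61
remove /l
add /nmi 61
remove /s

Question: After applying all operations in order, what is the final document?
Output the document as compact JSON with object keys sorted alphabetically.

After op 1 (add /bh 47): {"bh":47,"u":32,"yh":21}
After op 2 (replace /u 15): {"bh":47,"u":15,"yh":21}
After op 3 (remove /u): {"bh":47,"yh":21}
After op 4 (remove /yh): {"bh":47}
After op 5 (remove /bh): {}
After op 6 (add /s 12): {"s":12}
After op 7 (replace /s 85): {"s":85}
After op 8 (add /v 14): {"s":85,"v":14}
After op 9 (add /l 82): {"l":82,"s":85,"v":14}
After op 10 (add /d 86): {"d":86,"l":82,"s":85,"v":14}
After op 11 (replace /l 54): {"d":86,"l":54,"s":85,"v":14}
After op 12 (replace /v 65): {"d":86,"l":54,"s":85,"v":65}
After op 13 (replace /d 65): {"d":65,"l":54,"s":85,"v":65}
After op 14 (replace /s 7): {"d":65,"l":54,"s":7,"v":65}
After op 15 (add /v 82): {"d":65,"l":54,"s":7,"v":82}
After op 16 (remove /d): {"l":54,"s":7,"v":82}
After op 17 (add /l 19): {"l":19,"s":7,"v":82}
After op 18 (replace /l 30): {"l":30,"s":7,"v":82}
After op 19 (add /nmi 61): {"l":30,"nmi":61,"s":7,"v":82}
After op 20 (remove /l): {"nmi":61,"s":7,"v":82}
After op 21 (add /nmi 61): {"nmi":61,"s":7,"v":82}
After op 22 (remove /s): {"nmi":61,"v":82}

Answer: {"nmi":61,"v":82}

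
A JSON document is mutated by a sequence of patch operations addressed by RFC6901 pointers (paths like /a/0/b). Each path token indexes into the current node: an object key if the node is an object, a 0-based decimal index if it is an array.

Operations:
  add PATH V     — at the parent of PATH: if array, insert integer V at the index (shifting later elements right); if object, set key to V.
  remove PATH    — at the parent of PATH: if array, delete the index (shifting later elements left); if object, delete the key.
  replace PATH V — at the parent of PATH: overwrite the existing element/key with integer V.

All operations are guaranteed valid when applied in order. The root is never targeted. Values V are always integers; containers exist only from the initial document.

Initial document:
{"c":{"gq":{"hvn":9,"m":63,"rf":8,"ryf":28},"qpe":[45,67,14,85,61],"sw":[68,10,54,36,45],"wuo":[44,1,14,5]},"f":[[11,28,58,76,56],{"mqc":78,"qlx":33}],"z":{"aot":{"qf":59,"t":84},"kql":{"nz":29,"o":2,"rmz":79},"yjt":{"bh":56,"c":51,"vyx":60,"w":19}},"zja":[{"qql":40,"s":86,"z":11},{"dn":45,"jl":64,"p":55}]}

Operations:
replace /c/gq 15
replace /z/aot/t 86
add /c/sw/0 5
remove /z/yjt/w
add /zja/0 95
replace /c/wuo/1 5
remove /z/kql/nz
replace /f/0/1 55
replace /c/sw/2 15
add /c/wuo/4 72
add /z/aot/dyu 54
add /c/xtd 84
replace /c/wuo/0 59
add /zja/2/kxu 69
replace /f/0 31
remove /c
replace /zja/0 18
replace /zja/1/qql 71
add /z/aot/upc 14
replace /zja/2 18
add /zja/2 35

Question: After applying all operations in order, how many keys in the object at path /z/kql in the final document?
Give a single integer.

Answer: 2

Derivation:
After op 1 (replace /c/gq 15): {"c":{"gq":15,"qpe":[45,67,14,85,61],"sw":[68,10,54,36,45],"wuo":[44,1,14,5]},"f":[[11,28,58,76,56],{"mqc":78,"qlx":33}],"z":{"aot":{"qf":59,"t":84},"kql":{"nz":29,"o":2,"rmz":79},"yjt":{"bh":56,"c":51,"vyx":60,"w":19}},"zja":[{"qql":40,"s":86,"z":11},{"dn":45,"jl":64,"p":55}]}
After op 2 (replace /z/aot/t 86): {"c":{"gq":15,"qpe":[45,67,14,85,61],"sw":[68,10,54,36,45],"wuo":[44,1,14,5]},"f":[[11,28,58,76,56],{"mqc":78,"qlx":33}],"z":{"aot":{"qf":59,"t":86},"kql":{"nz":29,"o":2,"rmz":79},"yjt":{"bh":56,"c":51,"vyx":60,"w":19}},"zja":[{"qql":40,"s":86,"z":11},{"dn":45,"jl":64,"p":55}]}
After op 3 (add /c/sw/0 5): {"c":{"gq":15,"qpe":[45,67,14,85,61],"sw":[5,68,10,54,36,45],"wuo":[44,1,14,5]},"f":[[11,28,58,76,56],{"mqc":78,"qlx":33}],"z":{"aot":{"qf":59,"t":86},"kql":{"nz":29,"o":2,"rmz":79},"yjt":{"bh":56,"c":51,"vyx":60,"w":19}},"zja":[{"qql":40,"s":86,"z":11},{"dn":45,"jl":64,"p":55}]}
After op 4 (remove /z/yjt/w): {"c":{"gq":15,"qpe":[45,67,14,85,61],"sw":[5,68,10,54,36,45],"wuo":[44,1,14,5]},"f":[[11,28,58,76,56],{"mqc":78,"qlx":33}],"z":{"aot":{"qf":59,"t":86},"kql":{"nz":29,"o":2,"rmz":79},"yjt":{"bh":56,"c":51,"vyx":60}},"zja":[{"qql":40,"s":86,"z":11},{"dn":45,"jl":64,"p":55}]}
After op 5 (add /zja/0 95): {"c":{"gq":15,"qpe":[45,67,14,85,61],"sw":[5,68,10,54,36,45],"wuo":[44,1,14,5]},"f":[[11,28,58,76,56],{"mqc":78,"qlx":33}],"z":{"aot":{"qf":59,"t":86},"kql":{"nz":29,"o":2,"rmz":79},"yjt":{"bh":56,"c":51,"vyx":60}},"zja":[95,{"qql":40,"s":86,"z":11},{"dn":45,"jl":64,"p":55}]}
After op 6 (replace /c/wuo/1 5): {"c":{"gq":15,"qpe":[45,67,14,85,61],"sw":[5,68,10,54,36,45],"wuo":[44,5,14,5]},"f":[[11,28,58,76,56],{"mqc":78,"qlx":33}],"z":{"aot":{"qf":59,"t":86},"kql":{"nz":29,"o":2,"rmz":79},"yjt":{"bh":56,"c":51,"vyx":60}},"zja":[95,{"qql":40,"s":86,"z":11},{"dn":45,"jl":64,"p":55}]}
After op 7 (remove /z/kql/nz): {"c":{"gq":15,"qpe":[45,67,14,85,61],"sw":[5,68,10,54,36,45],"wuo":[44,5,14,5]},"f":[[11,28,58,76,56],{"mqc":78,"qlx":33}],"z":{"aot":{"qf":59,"t":86},"kql":{"o":2,"rmz":79},"yjt":{"bh":56,"c":51,"vyx":60}},"zja":[95,{"qql":40,"s":86,"z":11},{"dn":45,"jl":64,"p":55}]}
After op 8 (replace /f/0/1 55): {"c":{"gq":15,"qpe":[45,67,14,85,61],"sw":[5,68,10,54,36,45],"wuo":[44,5,14,5]},"f":[[11,55,58,76,56],{"mqc":78,"qlx":33}],"z":{"aot":{"qf":59,"t":86},"kql":{"o":2,"rmz":79},"yjt":{"bh":56,"c":51,"vyx":60}},"zja":[95,{"qql":40,"s":86,"z":11},{"dn":45,"jl":64,"p":55}]}
After op 9 (replace /c/sw/2 15): {"c":{"gq":15,"qpe":[45,67,14,85,61],"sw":[5,68,15,54,36,45],"wuo":[44,5,14,5]},"f":[[11,55,58,76,56],{"mqc":78,"qlx":33}],"z":{"aot":{"qf":59,"t":86},"kql":{"o":2,"rmz":79},"yjt":{"bh":56,"c":51,"vyx":60}},"zja":[95,{"qql":40,"s":86,"z":11},{"dn":45,"jl":64,"p":55}]}
After op 10 (add /c/wuo/4 72): {"c":{"gq":15,"qpe":[45,67,14,85,61],"sw":[5,68,15,54,36,45],"wuo":[44,5,14,5,72]},"f":[[11,55,58,76,56],{"mqc":78,"qlx":33}],"z":{"aot":{"qf":59,"t":86},"kql":{"o":2,"rmz":79},"yjt":{"bh":56,"c":51,"vyx":60}},"zja":[95,{"qql":40,"s":86,"z":11},{"dn":45,"jl":64,"p":55}]}
After op 11 (add /z/aot/dyu 54): {"c":{"gq":15,"qpe":[45,67,14,85,61],"sw":[5,68,15,54,36,45],"wuo":[44,5,14,5,72]},"f":[[11,55,58,76,56],{"mqc":78,"qlx":33}],"z":{"aot":{"dyu":54,"qf":59,"t":86},"kql":{"o":2,"rmz":79},"yjt":{"bh":56,"c":51,"vyx":60}},"zja":[95,{"qql":40,"s":86,"z":11},{"dn":45,"jl":64,"p":55}]}
After op 12 (add /c/xtd 84): {"c":{"gq":15,"qpe":[45,67,14,85,61],"sw":[5,68,15,54,36,45],"wuo":[44,5,14,5,72],"xtd":84},"f":[[11,55,58,76,56],{"mqc":78,"qlx":33}],"z":{"aot":{"dyu":54,"qf":59,"t":86},"kql":{"o":2,"rmz":79},"yjt":{"bh":56,"c":51,"vyx":60}},"zja":[95,{"qql":40,"s":86,"z":11},{"dn":45,"jl":64,"p":55}]}
After op 13 (replace /c/wuo/0 59): {"c":{"gq":15,"qpe":[45,67,14,85,61],"sw":[5,68,15,54,36,45],"wuo":[59,5,14,5,72],"xtd":84},"f":[[11,55,58,76,56],{"mqc":78,"qlx":33}],"z":{"aot":{"dyu":54,"qf":59,"t":86},"kql":{"o":2,"rmz":79},"yjt":{"bh":56,"c":51,"vyx":60}},"zja":[95,{"qql":40,"s":86,"z":11},{"dn":45,"jl":64,"p":55}]}
After op 14 (add /zja/2/kxu 69): {"c":{"gq":15,"qpe":[45,67,14,85,61],"sw":[5,68,15,54,36,45],"wuo":[59,5,14,5,72],"xtd":84},"f":[[11,55,58,76,56],{"mqc":78,"qlx":33}],"z":{"aot":{"dyu":54,"qf":59,"t":86},"kql":{"o":2,"rmz":79},"yjt":{"bh":56,"c":51,"vyx":60}},"zja":[95,{"qql":40,"s":86,"z":11},{"dn":45,"jl":64,"kxu":69,"p":55}]}
After op 15 (replace /f/0 31): {"c":{"gq":15,"qpe":[45,67,14,85,61],"sw":[5,68,15,54,36,45],"wuo":[59,5,14,5,72],"xtd":84},"f":[31,{"mqc":78,"qlx":33}],"z":{"aot":{"dyu":54,"qf":59,"t":86},"kql":{"o":2,"rmz":79},"yjt":{"bh":56,"c":51,"vyx":60}},"zja":[95,{"qql":40,"s":86,"z":11},{"dn":45,"jl":64,"kxu":69,"p":55}]}
After op 16 (remove /c): {"f":[31,{"mqc":78,"qlx":33}],"z":{"aot":{"dyu":54,"qf":59,"t":86},"kql":{"o":2,"rmz":79},"yjt":{"bh":56,"c":51,"vyx":60}},"zja":[95,{"qql":40,"s":86,"z":11},{"dn":45,"jl":64,"kxu":69,"p":55}]}
After op 17 (replace /zja/0 18): {"f":[31,{"mqc":78,"qlx":33}],"z":{"aot":{"dyu":54,"qf":59,"t":86},"kql":{"o":2,"rmz":79},"yjt":{"bh":56,"c":51,"vyx":60}},"zja":[18,{"qql":40,"s":86,"z":11},{"dn":45,"jl":64,"kxu":69,"p":55}]}
After op 18 (replace /zja/1/qql 71): {"f":[31,{"mqc":78,"qlx":33}],"z":{"aot":{"dyu":54,"qf":59,"t":86},"kql":{"o":2,"rmz":79},"yjt":{"bh":56,"c":51,"vyx":60}},"zja":[18,{"qql":71,"s":86,"z":11},{"dn":45,"jl":64,"kxu":69,"p":55}]}
After op 19 (add /z/aot/upc 14): {"f":[31,{"mqc":78,"qlx":33}],"z":{"aot":{"dyu":54,"qf":59,"t":86,"upc":14},"kql":{"o":2,"rmz":79},"yjt":{"bh":56,"c":51,"vyx":60}},"zja":[18,{"qql":71,"s":86,"z":11},{"dn":45,"jl":64,"kxu":69,"p":55}]}
After op 20 (replace /zja/2 18): {"f":[31,{"mqc":78,"qlx":33}],"z":{"aot":{"dyu":54,"qf":59,"t":86,"upc":14},"kql":{"o":2,"rmz":79},"yjt":{"bh":56,"c":51,"vyx":60}},"zja":[18,{"qql":71,"s":86,"z":11},18]}
After op 21 (add /zja/2 35): {"f":[31,{"mqc":78,"qlx":33}],"z":{"aot":{"dyu":54,"qf":59,"t":86,"upc":14},"kql":{"o":2,"rmz":79},"yjt":{"bh":56,"c":51,"vyx":60}},"zja":[18,{"qql":71,"s":86,"z":11},35,18]}
Size at path /z/kql: 2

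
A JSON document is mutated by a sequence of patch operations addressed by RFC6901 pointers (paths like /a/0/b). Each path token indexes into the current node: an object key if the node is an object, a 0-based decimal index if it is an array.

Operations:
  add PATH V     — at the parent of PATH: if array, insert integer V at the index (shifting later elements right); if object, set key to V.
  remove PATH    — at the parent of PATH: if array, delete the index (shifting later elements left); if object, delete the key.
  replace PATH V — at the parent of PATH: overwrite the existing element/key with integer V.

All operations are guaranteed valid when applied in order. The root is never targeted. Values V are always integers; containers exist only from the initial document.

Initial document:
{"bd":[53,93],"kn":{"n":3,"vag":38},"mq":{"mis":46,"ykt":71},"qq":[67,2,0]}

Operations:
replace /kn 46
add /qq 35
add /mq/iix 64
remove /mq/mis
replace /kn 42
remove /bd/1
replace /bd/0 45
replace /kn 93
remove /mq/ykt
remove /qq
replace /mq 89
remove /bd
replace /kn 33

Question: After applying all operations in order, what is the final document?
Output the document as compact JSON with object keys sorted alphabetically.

After op 1 (replace /kn 46): {"bd":[53,93],"kn":46,"mq":{"mis":46,"ykt":71},"qq":[67,2,0]}
After op 2 (add /qq 35): {"bd":[53,93],"kn":46,"mq":{"mis":46,"ykt":71},"qq":35}
After op 3 (add /mq/iix 64): {"bd":[53,93],"kn":46,"mq":{"iix":64,"mis":46,"ykt":71},"qq":35}
After op 4 (remove /mq/mis): {"bd":[53,93],"kn":46,"mq":{"iix":64,"ykt":71},"qq":35}
After op 5 (replace /kn 42): {"bd":[53,93],"kn":42,"mq":{"iix":64,"ykt":71},"qq":35}
After op 6 (remove /bd/1): {"bd":[53],"kn":42,"mq":{"iix":64,"ykt":71},"qq":35}
After op 7 (replace /bd/0 45): {"bd":[45],"kn":42,"mq":{"iix":64,"ykt":71},"qq":35}
After op 8 (replace /kn 93): {"bd":[45],"kn":93,"mq":{"iix":64,"ykt":71},"qq":35}
After op 9 (remove /mq/ykt): {"bd":[45],"kn":93,"mq":{"iix":64},"qq":35}
After op 10 (remove /qq): {"bd":[45],"kn":93,"mq":{"iix":64}}
After op 11 (replace /mq 89): {"bd":[45],"kn":93,"mq":89}
After op 12 (remove /bd): {"kn":93,"mq":89}
After op 13 (replace /kn 33): {"kn":33,"mq":89}

Answer: {"kn":33,"mq":89}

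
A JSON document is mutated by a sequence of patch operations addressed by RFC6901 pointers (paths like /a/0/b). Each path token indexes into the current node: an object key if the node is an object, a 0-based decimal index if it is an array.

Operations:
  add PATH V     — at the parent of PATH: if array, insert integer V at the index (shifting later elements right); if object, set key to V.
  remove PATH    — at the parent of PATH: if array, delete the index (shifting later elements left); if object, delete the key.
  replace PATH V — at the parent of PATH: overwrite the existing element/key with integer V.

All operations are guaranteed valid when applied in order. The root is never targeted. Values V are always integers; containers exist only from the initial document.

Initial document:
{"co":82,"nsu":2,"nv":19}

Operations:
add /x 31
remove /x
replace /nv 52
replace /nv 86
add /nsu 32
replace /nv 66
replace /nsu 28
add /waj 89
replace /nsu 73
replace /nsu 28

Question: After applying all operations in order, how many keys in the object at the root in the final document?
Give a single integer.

Answer: 4

Derivation:
After op 1 (add /x 31): {"co":82,"nsu":2,"nv":19,"x":31}
After op 2 (remove /x): {"co":82,"nsu":2,"nv":19}
After op 3 (replace /nv 52): {"co":82,"nsu":2,"nv":52}
After op 4 (replace /nv 86): {"co":82,"nsu":2,"nv":86}
After op 5 (add /nsu 32): {"co":82,"nsu":32,"nv":86}
After op 6 (replace /nv 66): {"co":82,"nsu":32,"nv":66}
After op 7 (replace /nsu 28): {"co":82,"nsu":28,"nv":66}
After op 8 (add /waj 89): {"co":82,"nsu":28,"nv":66,"waj":89}
After op 9 (replace /nsu 73): {"co":82,"nsu":73,"nv":66,"waj":89}
After op 10 (replace /nsu 28): {"co":82,"nsu":28,"nv":66,"waj":89}
Size at the root: 4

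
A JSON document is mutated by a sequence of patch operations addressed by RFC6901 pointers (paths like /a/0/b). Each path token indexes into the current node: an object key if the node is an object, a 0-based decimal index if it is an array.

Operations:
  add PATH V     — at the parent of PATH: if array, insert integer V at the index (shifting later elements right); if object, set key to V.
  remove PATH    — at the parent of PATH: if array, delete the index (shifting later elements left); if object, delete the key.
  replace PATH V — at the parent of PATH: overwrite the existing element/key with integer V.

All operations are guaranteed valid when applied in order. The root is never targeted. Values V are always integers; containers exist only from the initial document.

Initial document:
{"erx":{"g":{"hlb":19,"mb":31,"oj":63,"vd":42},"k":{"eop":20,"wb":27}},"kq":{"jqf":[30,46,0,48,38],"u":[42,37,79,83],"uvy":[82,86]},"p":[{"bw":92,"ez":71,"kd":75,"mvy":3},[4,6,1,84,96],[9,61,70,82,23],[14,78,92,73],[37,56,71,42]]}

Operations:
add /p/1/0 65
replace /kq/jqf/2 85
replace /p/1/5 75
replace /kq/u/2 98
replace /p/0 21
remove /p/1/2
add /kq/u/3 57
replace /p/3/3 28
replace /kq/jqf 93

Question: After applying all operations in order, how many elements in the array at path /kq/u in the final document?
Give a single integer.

After op 1 (add /p/1/0 65): {"erx":{"g":{"hlb":19,"mb":31,"oj":63,"vd":42},"k":{"eop":20,"wb":27}},"kq":{"jqf":[30,46,0,48,38],"u":[42,37,79,83],"uvy":[82,86]},"p":[{"bw":92,"ez":71,"kd":75,"mvy":3},[65,4,6,1,84,96],[9,61,70,82,23],[14,78,92,73],[37,56,71,42]]}
After op 2 (replace /kq/jqf/2 85): {"erx":{"g":{"hlb":19,"mb":31,"oj":63,"vd":42},"k":{"eop":20,"wb":27}},"kq":{"jqf":[30,46,85,48,38],"u":[42,37,79,83],"uvy":[82,86]},"p":[{"bw":92,"ez":71,"kd":75,"mvy":3},[65,4,6,1,84,96],[9,61,70,82,23],[14,78,92,73],[37,56,71,42]]}
After op 3 (replace /p/1/5 75): {"erx":{"g":{"hlb":19,"mb":31,"oj":63,"vd":42},"k":{"eop":20,"wb":27}},"kq":{"jqf":[30,46,85,48,38],"u":[42,37,79,83],"uvy":[82,86]},"p":[{"bw":92,"ez":71,"kd":75,"mvy":3},[65,4,6,1,84,75],[9,61,70,82,23],[14,78,92,73],[37,56,71,42]]}
After op 4 (replace /kq/u/2 98): {"erx":{"g":{"hlb":19,"mb":31,"oj":63,"vd":42},"k":{"eop":20,"wb":27}},"kq":{"jqf":[30,46,85,48,38],"u":[42,37,98,83],"uvy":[82,86]},"p":[{"bw":92,"ez":71,"kd":75,"mvy":3},[65,4,6,1,84,75],[9,61,70,82,23],[14,78,92,73],[37,56,71,42]]}
After op 5 (replace /p/0 21): {"erx":{"g":{"hlb":19,"mb":31,"oj":63,"vd":42},"k":{"eop":20,"wb":27}},"kq":{"jqf":[30,46,85,48,38],"u":[42,37,98,83],"uvy":[82,86]},"p":[21,[65,4,6,1,84,75],[9,61,70,82,23],[14,78,92,73],[37,56,71,42]]}
After op 6 (remove /p/1/2): {"erx":{"g":{"hlb":19,"mb":31,"oj":63,"vd":42},"k":{"eop":20,"wb":27}},"kq":{"jqf":[30,46,85,48,38],"u":[42,37,98,83],"uvy":[82,86]},"p":[21,[65,4,1,84,75],[9,61,70,82,23],[14,78,92,73],[37,56,71,42]]}
After op 7 (add /kq/u/3 57): {"erx":{"g":{"hlb":19,"mb":31,"oj":63,"vd":42},"k":{"eop":20,"wb":27}},"kq":{"jqf":[30,46,85,48,38],"u":[42,37,98,57,83],"uvy":[82,86]},"p":[21,[65,4,1,84,75],[9,61,70,82,23],[14,78,92,73],[37,56,71,42]]}
After op 8 (replace /p/3/3 28): {"erx":{"g":{"hlb":19,"mb":31,"oj":63,"vd":42},"k":{"eop":20,"wb":27}},"kq":{"jqf":[30,46,85,48,38],"u":[42,37,98,57,83],"uvy":[82,86]},"p":[21,[65,4,1,84,75],[9,61,70,82,23],[14,78,92,28],[37,56,71,42]]}
After op 9 (replace /kq/jqf 93): {"erx":{"g":{"hlb":19,"mb":31,"oj":63,"vd":42},"k":{"eop":20,"wb":27}},"kq":{"jqf":93,"u":[42,37,98,57,83],"uvy":[82,86]},"p":[21,[65,4,1,84,75],[9,61,70,82,23],[14,78,92,28],[37,56,71,42]]}
Size at path /kq/u: 5

Answer: 5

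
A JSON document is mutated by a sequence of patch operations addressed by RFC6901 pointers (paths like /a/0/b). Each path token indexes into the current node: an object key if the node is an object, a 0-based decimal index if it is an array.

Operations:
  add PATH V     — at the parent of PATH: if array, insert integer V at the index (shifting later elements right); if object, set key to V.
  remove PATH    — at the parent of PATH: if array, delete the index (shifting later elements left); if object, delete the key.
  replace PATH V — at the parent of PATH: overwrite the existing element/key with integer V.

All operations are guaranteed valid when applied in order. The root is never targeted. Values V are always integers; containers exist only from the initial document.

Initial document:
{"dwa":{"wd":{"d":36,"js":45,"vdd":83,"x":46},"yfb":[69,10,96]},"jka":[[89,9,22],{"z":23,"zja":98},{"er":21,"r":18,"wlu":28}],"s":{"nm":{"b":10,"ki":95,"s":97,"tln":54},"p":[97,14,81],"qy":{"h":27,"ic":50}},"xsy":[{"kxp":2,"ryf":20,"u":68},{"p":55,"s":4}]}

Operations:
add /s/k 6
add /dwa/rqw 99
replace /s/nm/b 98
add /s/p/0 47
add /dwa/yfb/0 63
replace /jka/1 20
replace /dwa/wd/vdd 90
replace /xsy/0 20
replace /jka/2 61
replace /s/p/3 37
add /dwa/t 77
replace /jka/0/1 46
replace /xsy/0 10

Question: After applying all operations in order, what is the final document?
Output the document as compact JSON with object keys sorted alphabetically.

Answer: {"dwa":{"rqw":99,"t":77,"wd":{"d":36,"js":45,"vdd":90,"x":46},"yfb":[63,69,10,96]},"jka":[[89,46,22],20,61],"s":{"k":6,"nm":{"b":98,"ki":95,"s":97,"tln":54},"p":[47,97,14,37],"qy":{"h":27,"ic":50}},"xsy":[10,{"p":55,"s":4}]}

Derivation:
After op 1 (add /s/k 6): {"dwa":{"wd":{"d":36,"js":45,"vdd":83,"x":46},"yfb":[69,10,96]},"jka":[[89,9,22],{"z":23,"zja":98},{"er":21,"r":18,"wlu":28}],"s":{"k":6,"nm":{"b":10,"ki":95,"s":97,"tln":54},"p":[97,14,81],"qy":{"h":27,"ic":50}},"xsy":[{"kxp":2,"ryf":20,"u":68},{"p":55,"s":4}]}
After op 2 (add /dwa/rqw 99): {"dwa":{"rqw":99,"wd":{"d":36,"js":45,"vdd":83,"x":46},"yfb":[69,10,96]},"jka":[[89,9,22],{"z":23,"zja":98},{"er":21,"r":18,"wlu":28}],"s":{"k":6,"nm":{"b":10,"ki":95,"s":97,"tln":54},"p":[97,14,81],"qy":{"h":27,"ic":50}},"xsy":[{"kxp":2,"ryf":20,"u":68},{"p":55,"s":4}]}
After op 3 (replace /s/nm/b 98): {"dwa":{"rqw":99,"wd":{"d":36,"js":45,"vdd":83,"x":46},"yfb":[69,10,96]},"jka":[[89,9,22],{"z":23,"zja":98},{"er":21,"r":18,"wlu":28}],"s":{"k":6,"nm":{"b":98,"ki":95,"s":97,"tln":54},"p":[97,14,81],"qy":{"h":27,"ic":50}},"xsy":[{"kxp":2,"ryf":20,"u":68},{"p":55,"s":4}]}
After op 4 (add /s/p/0 47): {"dwa":{"rqw":99,"wd":{"d":36,"js":45,"vdd":83,"x":46},"yfb":[69,10,96]},"jka":[[89,9,22],{"z":23,"zja":98},{"er":21,"r":18,"wlu":28}],"s":{"k":6,"nm":{"b":98,"ki":95,"s":97,"tln":54},"p":[47,97,14,81],"qy":{"h":27,"ic":50}},"xsy":[{"kxp":2,"ryf":20,"u":68},{"p":55,"s":4}]}
After op 5 (add /dwa/yfb/0 63): {"dwa":{"rqw":99,"wd":{"d":36,"js":45,"vdd":83,"x":46},"yfb":[63,69,10,96]},"jka":[[89,9,22],{"z":23,"zja":98},{"er":21,"r":18,"wlu":28}],"s":{"k":6,"nm":{"b":98,"ki":95,"s":97,"tln":54},"p":[47,97,14,81],"qy":{"h":27,"ic":50}},"xsy":[{"kxp":2,"ryf":20,"u":68},{"p":55,"s":4}]}
After op 6 (replace /jka/1 20): {"dwa":{"rqw":99,"wd":{"d":36,"js":45,"vdd":83,"x":46},"yfb":[63,69,10,96]},"jka":[[89,9,22],20,{"er":21,"r":18,"wlu":28}],"s":{"k":6,"nm":{"b":98,"ki":95,"s":97,"tln":54},"p":[47,97,14,81],"qy":{"h":27,"ic":50}},"xsy":[{"kxp":2,"ryf":20,"u":68},{"p":55,"s":4}]}
After op 7 (replace /dwa/wd/vdd 90): {"dwa":{"rqw":99,"wd":{"d":36,"js":45,"vdd":90,"x":46},"yfb":[63,69,10,96]},"jka":[[89,9,22],20,{"er":21,"r":18,"wlu":28}],"s":{"k":6,"nm":{"b":98,"ki":95,"s":97,"tln":54},"p":[47,97,14,81],"qy":{"h":27,"ic":50}},"xsy":[{"kxp":2,"ryf":20,"u":68},{"p":55,"s":4}]}
After op 8 (replace /xsy/0 20): {"dwa":{"rqw":99,"wd":{"d":36,"js":45,"vdd":90,"x":46},"yfb":[63,69,10,96]},"jka":[[89,9,22],20,{"er":21,"r":18,"wlu":28}],"s":{"k":6,"nm":{"b":98,"ki":95,"s":97,"tln":54},"p":[47,97,14,81],"qy":{"h":27,"ic":50}},"xsy":[20,{"p":55,"s":4}]}
After op 9 (replace /jka/2 61): {"dwa":{"rqw":99,"wd":{"d":36,"js":45,"vdd":90,"x":46},"yfb":[63,69,10,96]},"jka":[[89,9,22],20,61],"s":{"k":6,"nm":{"b":98,"ki":95,"s":97,"tln":54},"p":[47,97,14,81],"qy":{"h":27,"ic":50}},"xsy":[20,{"p":55,"s":4}]}
After op 10 (replace /s/p/3 37): {"dwa":{"rqw":99,"wd":{"d":36,"js":45,"vdd":90,"x":46},"yfb":[63,69,10,96]},"jka":[[89,9,22],20,61],"s":{"k":6,"nm":{"b":98,"ki":95,"s":97,"tln":54},"p":[47,97,14,37],"qy":{"h":27,"ic":50}},"xsy":[20,{"p":55,"s":4}]}
After op 11 (add /dwa/t 77): {"dwa":{"rqw":99,"t":77,"wd":{"d":36,"js":45,"vdd":90,"x":46},"yfb":[63,69,10,96]},"jka":[[89,9,22],20,61],"s":{"k":6,"nm":{"b":98,"ki":95,"s":97,"tln":54},"p":[47,97,14,37],"qy":{"h":27,"ic":50}},"xsy":[20,{"p":55,"s":4}]}
After op 12 (replace /jka/0/1 46): {"dwa":{"rqw":99,"t":77,"wd":{"d":36,"js":45,"vdd":90,"x":46},"yfb":[63,69,10,96]},"jka":[[89,46,22],20,61],"s":{"k":6,"nm":{"b":98,"ki":95,"s":97,"tln":54},"p":[47,97,14,37],"qy":{"h":27,"ic":50}},"xsy":[20,{"p":55,"s":4}]}
After op 13 (replace /xsy/0 10): {"dwa":{"rqw":99,"t":77,"wd":{"d":36,"js":45,"vdd":90,"x":46},"yfb":[63,69,10,96]},"jka":[[89,46,22],20,61],"s":{"k":6,"nm":{"b":98,"ki":95,"s":97,"tln":54},"p":[47,97,14,37],"qy":{"h":27,"ic":50}},"xsy":[10,{"p":55,"s":4}]}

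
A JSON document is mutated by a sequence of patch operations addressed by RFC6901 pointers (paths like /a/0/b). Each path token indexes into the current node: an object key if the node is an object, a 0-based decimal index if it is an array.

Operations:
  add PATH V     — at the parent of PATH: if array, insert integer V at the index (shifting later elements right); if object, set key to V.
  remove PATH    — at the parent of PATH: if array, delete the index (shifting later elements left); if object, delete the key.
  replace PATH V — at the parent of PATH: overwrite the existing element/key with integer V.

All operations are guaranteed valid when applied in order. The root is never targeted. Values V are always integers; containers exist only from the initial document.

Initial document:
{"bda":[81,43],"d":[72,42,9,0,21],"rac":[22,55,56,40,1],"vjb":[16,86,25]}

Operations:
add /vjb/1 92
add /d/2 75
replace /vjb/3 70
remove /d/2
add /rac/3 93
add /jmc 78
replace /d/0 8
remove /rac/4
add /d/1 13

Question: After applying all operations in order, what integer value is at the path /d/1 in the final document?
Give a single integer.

After op 1 (add /vjb/1 92): {"bda":[81,43],"d":[72,42,9,0,21],"rac":[22,55,56,40,1],"vjb":[16,92,86,25]}
After op 2 (add /d/2 75): {"bda":[81,43],"d":[72,42,75,9,0,21],"rac":[22,55,56,40,1],"vjb":[16,92,86,25]}
After op 3 (replace /vjb/3 70): {"bda":[81,43],"d":[72,42,75,9,0,21],"rac":[22,55,56,40,1],"vjb":[16,92,86,70]}
After op 4 (remove /d/2): {"bda":[81,43],"d":[72,42,9,0,21],"rac":[22,55,56,40,1],"vjb":[16,92,86,70]}
After op 5 (add /rac/3 93): {"bda":[81,43],"d":[72,42,9,0,21],"rac":[22,55,56,93,40,1],"vjb":[16,92,86,70]}
After op 6 (add /jmc 78): {"bda":[81,43],"d":[72,42,9,0,21],"jmc":78,"rac":[22,55,56,93,40,1],"vjb":[16,92,86,70]}
After op 7 (replace /d/0 8): {"bda":[81,43],"d":[8,42,9,0,21],"jmc":78,"rac":[22,55,56,93,40,1],"vjb":[16,92,86,70]}
After op 8 (remove /rac/4): {"bda":[81,43],"d":[8,42,9,0,21],"jmc":78,"rac":[22,55,56,93,1],"vjb":[16,92,86,70]}
After op 9 (add /d/1 13): {"bda":[81,43],"d":[8,13,42,9,0,21],"jmc":78,"rac":[22,55,56,93,1],"vjb":[16,92,86,70]}
Value at /d/1: 13

Answer: 13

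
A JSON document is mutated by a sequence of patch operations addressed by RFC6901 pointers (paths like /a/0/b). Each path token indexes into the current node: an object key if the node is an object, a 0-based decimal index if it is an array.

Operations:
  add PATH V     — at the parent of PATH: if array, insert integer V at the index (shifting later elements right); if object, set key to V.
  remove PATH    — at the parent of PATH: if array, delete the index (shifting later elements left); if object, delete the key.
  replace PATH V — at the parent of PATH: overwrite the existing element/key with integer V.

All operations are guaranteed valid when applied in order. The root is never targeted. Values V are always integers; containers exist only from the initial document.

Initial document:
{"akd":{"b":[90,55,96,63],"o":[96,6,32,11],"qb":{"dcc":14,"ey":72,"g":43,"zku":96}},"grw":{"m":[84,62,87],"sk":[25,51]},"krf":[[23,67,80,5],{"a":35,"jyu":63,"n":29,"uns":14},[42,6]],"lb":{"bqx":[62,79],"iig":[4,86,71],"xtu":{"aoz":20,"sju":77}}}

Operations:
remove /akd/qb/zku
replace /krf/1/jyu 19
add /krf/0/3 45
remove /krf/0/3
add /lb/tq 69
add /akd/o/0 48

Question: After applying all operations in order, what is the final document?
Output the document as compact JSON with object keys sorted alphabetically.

After op 1 (remove /akd/qb/zku): {"akd":{"b":[90,55,96,63],"o":[96,6,32,11],"qb":{"dcc":14,"ey":72,"g":43}},"grw":{"m":[84,62,87],"sk":[25,51]},"krf":[[23,67,80,5],{"a":35,"jyu":63,"n":29,"uns":14},[42,6]],"lb":{"bqx":[62,79],"iig":[4,86,71],"xtu":{"aoz":20,"sju":77}}}
After op 2 (replace /krf/1/jyu 19): {"akd":{"b":[90,55,96,63],"o":[96,6,32,11],"qb":{"dcc":14,"ey":72,"g":43}},"grw":{"m":[84,62,87],"sk":[25,51]},"krf":[[23,67,80,5],{"a":35,"jyu":19,"n":29,"uns":14},[42,6]],"lb":{"bqx":[62,79],"iig":[4,86,71],"xtu":{"aoz":20,"sju":77}}}
After op 3 (add /krf/0/3 45): {"akd":{"b":[90,55,96,63],"o":[96,6,32,11],"qb":{"dcc":14,"ey":72,"g":43}},"grw":{"m":[84,62,87],"sk":[25,51]},"krf":[[23,67,80,45,5],{"a":35,"jyu":19,"n":29,"uns":14},[42,6]],"lb":{"bqx":[62,79],"iig":[4,86,71],"xtu":{"aoz":20,"sju":77}}}
After op 4 (remove /krf/0/3): {"akd":{"b":[90,55,96,63],"o":[96,6,32,11],"qb":{"dcc":14,"ey":72,"g":43}},"grw":{"m":[84,62,87],"sk":[25,51]},"krf":[[23,67,80,5],{"a":35,"jyu":19,"n":29,"uns":14},[42,6]],"lb":{"bqx":[62,79],"iig":[4,86,71],"xtu":{"aoz":20,"sju":77}}}
After op 5 (add /lb/tq 69): {"akd":{"b":[90,55,96,63],"o":[96,6,32,11],"qb":{"dcc":14,"ey":72,"g":43}},"grw":{"m":[84,62,87],"sk":[25,51]},"krf":[[23,67,80,5],{"a":35,"jyu":19,"n":29,"uns":14},[42,6]],"lb":{"bqx":[62,79],"iig":[4,86,71],"tq":69,"xtu":{"aoz":20,"sju":77}}}
After op 6 (add /akd/o/0 48): {"akd":{"b":[90,55,96,63],"o":[48,96,6,32,11],"qb":{"dcc":14,"ey":72,"g":43}},"grw":{"m":[84,62,87],"sk":[25,51]},"krf":[[23,67,80,5],{"a":35,"jyu":19,"n":29,"uns":14},[42,6]],"lb":{"bqx":[62,79],"iig":[4,86,71],"tq":69,"xtu":{"aoz":20,"sju":77}}}

Answer: {"akd":{"b":[90,55,96,63],"o":[48,96,6,32,11],"qb":{"dcc":14,"ey":72,"g":43}},"grw":{"m":[84,62,87],"sk":[25,51]},"krf":[[23,67,80,5],{"a":35,"jyu":19,"n":29,"uns":14},[42,6]],"lb":{"bqx":[62,79],"iig":[4,86,71],"tq":69,"xtu":{"aoz":20,"sju":77}}}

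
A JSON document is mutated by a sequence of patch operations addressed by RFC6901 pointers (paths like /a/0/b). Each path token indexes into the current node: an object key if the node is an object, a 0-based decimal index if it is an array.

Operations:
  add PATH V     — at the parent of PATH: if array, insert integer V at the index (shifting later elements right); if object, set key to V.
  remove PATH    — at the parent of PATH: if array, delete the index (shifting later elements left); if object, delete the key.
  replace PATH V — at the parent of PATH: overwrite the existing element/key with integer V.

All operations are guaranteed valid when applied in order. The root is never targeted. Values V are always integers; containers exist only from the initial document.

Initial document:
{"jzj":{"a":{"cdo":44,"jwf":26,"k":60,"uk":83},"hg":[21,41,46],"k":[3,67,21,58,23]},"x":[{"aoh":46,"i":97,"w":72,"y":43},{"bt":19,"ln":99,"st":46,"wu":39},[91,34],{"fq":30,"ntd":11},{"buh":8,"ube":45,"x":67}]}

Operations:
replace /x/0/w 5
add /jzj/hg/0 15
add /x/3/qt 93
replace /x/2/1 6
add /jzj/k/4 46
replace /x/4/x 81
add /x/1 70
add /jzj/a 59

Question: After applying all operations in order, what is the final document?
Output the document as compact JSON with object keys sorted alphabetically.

After op 1 (replace /x/0/w 5): {"jzj":{"a":{"cdo":44,"jwf":26,"k":60,"uk":83},"hg":[21,41,46],"k":[3,67,21,58,23]},"x":[{"aoh":46,"i":97,"w":5,"y":43},{"bt":19,"ln":99,"st":46,"wu":39},[91,34],{"fq":30,"ntd":11},{"buh":8,"ube":45,"x":67}]}
After op 2 (add /jzj/hg/0 15): {"jzj":{"a":{"cdo":44,"jwf":26,"k":60,"uk":83},"hg":[15,21,41,46],"k":[3,67,21,58,23]},"x":[{"aoh":46,"i":97,"w":5,"y":43},{"bt":19,"ln":99,"st":46,"wu":39},[91,34],{"fq":30,"ntd":11},{"buh":8,"ube":45,"x":67}]}
After op 3 (add /x/3/qt 93): {"jzj":{"a":{"cdo":44,"jwf":26,"k":60,"uk":83},"hg":[15,21,41,46],"k":[3,67,21,58,23]},"x":[{"aoh":46,"i":97,"w":5,"y":43},{"bt":19,"ln":99,"st":46,"wu":39},[91,34],{"fq":30,"ntd":11,"qt":93},{"buh":8,"ube":45,"x":67}]}
After op 4 (replace /x/2/1 6): {"jzj":{"a":{"cdo":44,"jwf":26,"k":60,"uk":83},"hg":[15,21,41,46],"k":[3,67,21,58,23]},"x":[{"aoh":46,"i":97,"w":5,"y":43},{"bt":19,"ln":99,"st":46,"wu":39},[91,6],{"fq":30,"ntd":11,"qt":93},{"buh":8,"ube":45,"x":67}]}
After op 5 (add /jzj/k/4 46): {"jzj":{"a":{"cdo":44,"jwf":26,"k":60,"uk":83},"hg":[15,21,41,46],"k":[3,67,21,58,46,23]},"x":[{"aoh":46,"i":97,"w":5,"y":43},{"bt":19,"ln":99,"st":46,"wu":39},[91,6],{"fq":30,"ntd":11,"qt":93},{"buh":8,"ube":45,"x":67}]}
After op 6 (replace /x/4/x 81): {"jzj":{"a":{"cdo":44,"jwf":26,"k":60,"uk":83},"hg":[15,21,41,46],"k":[3,67,21,58,46,23]},"x":[{"aoh":46,"i":97,"w":5,"y":43},{"bt":19,"ln":99,"st":46,"wu":39},[91,6],{"fq":30,"ntd":11,"qt":93},{"buh":8,"ube":45,"x":81}]}
After op 7 (add /x/1 70): {"jzj":{"a":{"cdo":44,"jwf":26,"k":60,"uk":83},"hg":[15,21,41,46],"k":[3,67,21,58,46,23]},"x":[{"aoh":46,"i":97,"w":5,"y":43},70,{"bt":19,"ln":99,"st":46,"wu":39},[91,6],{"fq":30,"ntd":11,"qt":93},{"buh":8,"ube":45,"x":81}]}
After op 8 (add /jzj/a 59): {"jzj":{"a":59,"hg":[15,21,41,46],"k":[3,67,21,58,46,23]},"x":[{"aoh":46,"i":97,"w":5,"y":43},70,{"bt":19,"ln":99,"st":46,"wu":39},[91,6],{"fq":30,"ntd":11,"qt":93},{"buh":8,"ube":45,"x":81}]}

Answer: {"jzj":{"a":59,"hg":[15,21,41,46],"k":[3,67,21,58,46,23]},"x":[{"aoh":46,"i":97,"w":5,"y":43},70,{"bt":19,"ln":99,"st":46,"wu":39},[91,6],{"fq":30,"ntd":11,"qt":93},{"buh":8,"ube":45,"x":81}]}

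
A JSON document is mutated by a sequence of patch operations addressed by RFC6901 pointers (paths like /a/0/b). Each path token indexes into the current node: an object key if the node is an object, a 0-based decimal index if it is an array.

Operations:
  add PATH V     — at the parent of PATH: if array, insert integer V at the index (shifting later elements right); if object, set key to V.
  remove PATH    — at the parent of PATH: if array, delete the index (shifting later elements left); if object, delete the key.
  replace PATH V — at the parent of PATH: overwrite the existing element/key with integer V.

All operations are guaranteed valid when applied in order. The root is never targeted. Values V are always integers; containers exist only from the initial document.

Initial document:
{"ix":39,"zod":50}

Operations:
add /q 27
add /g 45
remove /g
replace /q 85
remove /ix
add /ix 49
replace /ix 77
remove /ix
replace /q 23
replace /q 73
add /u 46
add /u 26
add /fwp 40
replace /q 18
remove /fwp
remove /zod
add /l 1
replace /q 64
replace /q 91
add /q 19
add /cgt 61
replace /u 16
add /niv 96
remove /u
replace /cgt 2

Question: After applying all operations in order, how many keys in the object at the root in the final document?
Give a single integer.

After op 1 (add /q 27): {"ix":39,"q":27,"zod":50}
After op 2 (add /g 45): {"g":45,"ix":39,"q":27,"zod":50}
After op 3 (remove /g): {"ix":39,"q":27,"zod":50}
After op 4 (replace /q 85): {"ix":39,"q":85,"zod":50}
After op 5 (remove /ix): {"q":85,"zod":50}
After op 6 (add /ix 49): {"ix":49,"q":85,"zod":50}
After op 7 (replace /ix 77): {"ix":77,"q":85,"zod":50}
After op 8 (remove /ix): {"q":85,"zod":50}
After op 9 (replace /q 23): {"q":23,"zod":50}
After op 10 (replace /q 73): {"q":73,"zod":50}
After op 11 (add /u 46): {"q":73,"u":46,"zod":50}
After op 12 (add /u 26): {"q":73,"u":26,"zod":50}
After op 13 (add /fwp 40): {"fwp":40,"q":73,"u":26,"zod":50}
After op 14 (replace /q 18): {"fwp":40,"q":18,"u":26,"zod":50}
After op 15 (remove /fwp): {"q":18,"u":26,"zod":50}
After op 16 (remove /zod): {"q":18,"u":26}
After op 17 (add /l 1): {"l":1,"q":18,"u":26}
After op 18 (replace /q 64): {"l":1,"q":64,"u":26}
After op 19 (replace /q 91): {"l":1,"q":91,"u":26}
After op 20 (add /q 19): {"l":1,"q":19,"u":26}
After op 21 (add /cgt 61): {"cgt":61,"l":1,"q":19,"u":26}
After op 22 (replace /u 16): {"cgt":61,"l":1,"q":19,"u":16}
After op 23 (add /niv 96): {"cgt":61,"l":1,"niv":96,"q":19,"u":16}
After op 24 (remove /u): {"cgt":61,"l":1,"niv":96,"q":19}
After op 25 (replace /cgt 2): {"cgt":2,"l":1,"niv":96,"q":19}
Size at the root: 4

Answer: 4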